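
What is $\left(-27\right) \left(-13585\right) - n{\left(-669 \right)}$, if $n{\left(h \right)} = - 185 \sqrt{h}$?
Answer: $366795 + 185 i \sqrt{669} \approx 3.668 \cdot 10^{5} + 4785.0 i$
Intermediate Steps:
$\left(-27\right) \left(-13585\right) - n{\left(-669 \right)} = \left(-27\right) \left(-13585\right) - - 185 \sqrt{-669} = 366795 - - 185 i \sqrt{669} = 366795 + 185 i \sqrt{669}$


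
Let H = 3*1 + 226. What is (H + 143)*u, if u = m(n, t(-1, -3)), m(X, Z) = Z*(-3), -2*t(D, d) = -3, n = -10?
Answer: -1674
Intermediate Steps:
t(D, d) = 3/2 (t(D, d) = -1/2*(-3) = 3/2)
m(X, Z) = -3*Z
u = -9/2 (u = -3*3/2 = -9/2 ≈ -4.5000)
H = 229 (H = 3 + 226 = 229)
(H + 143)*u = (229 + 143)*(-9/2) = 372*(-9/2) = -1674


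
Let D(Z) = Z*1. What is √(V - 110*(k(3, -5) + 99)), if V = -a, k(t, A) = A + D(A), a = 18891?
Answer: I*√28681 ≈ 169.35*I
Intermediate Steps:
D(Z) = Z
k(t, A) = 2*A (k(t, A) = A + A = 2*A)
V = -18891 (V = -1*18891 = -18891)
√(V - 110*(k(3, -5) + 99)) = √(-18891 - 110*(2*(-5) + 99)) = √(-18891 - 110*(-10 + 99)) = √(-18891 - 110*89) = √(-18891 - 9790) = √(-28681) = I*√28681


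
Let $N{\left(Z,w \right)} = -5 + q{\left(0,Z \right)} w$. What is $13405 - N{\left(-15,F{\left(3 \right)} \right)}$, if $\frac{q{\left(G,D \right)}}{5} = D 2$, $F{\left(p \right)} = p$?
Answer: $13860$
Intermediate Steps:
$q{\left(G,D \right)} = 10 D$ ($q{\left(G,D \right)} = 5 D 2 = 5 \cdot 2 D = 10 D$)
$N{\left(Z,w \right)} = -5 + 10 Z w$
$13405 - N{\left(-15,F{\left(3 \right)} \right)} = 13405 - \left(-5 + 10 \left(-15\right) 3\right) = 13405 - \left(-5 - 450\right) = 13405 - -455 = 13405 + 455 = 13860$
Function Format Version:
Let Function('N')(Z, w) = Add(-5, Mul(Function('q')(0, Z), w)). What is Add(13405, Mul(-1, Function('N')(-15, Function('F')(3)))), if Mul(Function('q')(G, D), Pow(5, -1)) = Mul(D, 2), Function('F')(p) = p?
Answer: 13860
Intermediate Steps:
Function('q')(G, D) = Mul(10, D) (Function('q')(G, D) = Mul(5, Mul(D, 2)) = Mul(5, Mul(2, D)) = Mul(10, D))
Function('N')(Z, w) = Add(-5, Mul(10, Z, w)) (Function('N')(Z, w) = Add(-5, Mul(Mul(10, Z), w)) = Add(-5, Mul(10, Z, w)))
Add(13405, Mul(-1, Function('N')(-15, Function('F')(3)))) = Add(13405, Mul(-1, Add(-5, Mul(10, -15, 3)))) = Add(13405, Mul(-1, Add(-5, -450))) = Add(13405, Mul(-1, -455)) = Add(13405, 455) = 13860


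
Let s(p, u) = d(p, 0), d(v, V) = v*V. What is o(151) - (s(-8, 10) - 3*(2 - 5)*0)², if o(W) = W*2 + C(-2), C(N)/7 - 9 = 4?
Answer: 393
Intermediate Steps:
d(v, V) = V*v
C(N) = 91 (C(N) = 63 + 7*4 = 63 + 28 = 91)
s(p, u) = 0 (s(p, u) = 0*p = 0)
o(W) = 91 + 2*W (o(W) = W*2 + 91 = 2*W + 91 = 91 + 2*W)
o(151) - (s(-8, 10) - 3*(2 - 5)*0)² = (91 + 2*151) - (0 - 3*(2 - 5)*0)² = (91 + 302) - (0 - 3*(-3)*0)² = 393 - (0 + 9*0)² = 393 - (0 + 0)² = 393 - 1*0² = 393 - 1*0 = 393 + 0 = 393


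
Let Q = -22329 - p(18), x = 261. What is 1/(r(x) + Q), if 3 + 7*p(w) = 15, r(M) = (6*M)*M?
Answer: 7/2704767 ≈ 2.5880e-6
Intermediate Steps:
r(M) = 6*M**2
p(w) = 12/7 (p(w) = -3/7 + (1/7)*15 = -3/7 + 15/7 = 12/7)
Q = -156315/7 (Q = -22329 - 1*12/7 = -22329 - 12/7 = -156315/7 ≈ -22331.)
1/(r(x) + Q) = 1/(6*261**2 - 156315/7) = 1/(6*68121 - 156315/7) = 1/(408726 - 156315/7) = 1/(2704767/7) = 7/2704767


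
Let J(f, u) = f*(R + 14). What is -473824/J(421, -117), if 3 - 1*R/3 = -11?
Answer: -59228/2947 ≈ -20.098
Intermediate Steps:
R = 42 (R = 9 - 3*(-11) = 9 + 33 = 42)
J(f, u) = 56*f (J(f, u) = f*(42 + 14) = f*56 = 56*f)
-473824/J(421, -117) = -473824/(56*421) = -473824/23576 = -473824*1/23576 = -59228/2947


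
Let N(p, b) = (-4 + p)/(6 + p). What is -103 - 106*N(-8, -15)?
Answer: -739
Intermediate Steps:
N(p, b) = (-4 + p)/(6 + p)
-103 - 106*N(-8, -15) = -103 - 106*(-4 - 8)/(6 - 8) = -103 - 106*(-12)/(-2) = -103 - (-53)*(-12) = -103 - 106*6 = -103 - 636 = -739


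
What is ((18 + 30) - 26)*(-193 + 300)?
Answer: 2354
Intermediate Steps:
((18 + 30) - 26)*(-193 + 300) = (48 - 26)*107 = 22*107 = 2354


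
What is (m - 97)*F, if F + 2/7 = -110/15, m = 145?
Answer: -2560/7 ≈ -365.71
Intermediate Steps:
F = -160/21 (F = -2/7 - 110/15 = -2/7 - 110*1/15 = -2/7 - 22/3 = -160/21 ≈ -7.6190)
(m - 97)*F = (145 - 97)*(-160/21) = 48*(-160/21) = -2560/7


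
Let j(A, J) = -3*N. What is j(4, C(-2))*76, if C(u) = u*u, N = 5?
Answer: -1140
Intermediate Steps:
C(u) = u²
j(A, J) = -15 (j(A, J) = -3*5 = -15)
j(4, C(-2))*76 = -15*76 = -1140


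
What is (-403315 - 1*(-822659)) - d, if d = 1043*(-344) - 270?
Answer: 778406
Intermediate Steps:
d = -359062 (d = -358792 - 270 = -359062)
(-403315 - 1*(-822659)) - d = (-403315 - 1*(-822659)) - 1*(-359062) = (-403315 + 822659) + 359062 = 419344 + 359062 = 778406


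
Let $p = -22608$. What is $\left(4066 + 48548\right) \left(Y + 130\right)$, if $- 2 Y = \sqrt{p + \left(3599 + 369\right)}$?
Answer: $6839820 - 105228 i \sqrt{1165} \approx 6.8398 \cdot 10^{6} - 3.5917 \cdot 10^{6} i$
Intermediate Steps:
$Y = - 2 i \sqrt{1165}$ ($Y = - \frac{\sqrt{-22608 + \left(3599 + 369\right)}}{2} = - \frac{\sqrt{-22608 + 3968}}{2} = - \frac{\sqrt{-18640}}{2} = - \frac{4 i \sqrt{1165}}{2} = - 2 i \sqrt{1165} \approx - 68.264 i$)
$\left(4066 + 48548\right) \left(Y + 130\right) = \left(4066 + 48548\right) \left(- 2 i \sqrt{1165} + 130\right) = 52614 \left(130 - 2 i \sqrt{1165}\right) = 6839820 - 105228 i \sqrt{1165}$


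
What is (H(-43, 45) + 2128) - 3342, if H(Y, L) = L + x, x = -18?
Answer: -1187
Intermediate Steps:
H(Y, L) = -18 + L (H(Y, L) = L - 18 = -18 + L)
(H(-43, 45) + 2128) - 3342 = ((-18 + 45) + 2128) - 3342 = (27 + 2128) - 3342 = 2155 - 3342 = -1187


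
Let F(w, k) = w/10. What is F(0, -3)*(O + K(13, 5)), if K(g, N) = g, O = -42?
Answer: 0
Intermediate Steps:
F(w, k) = w/10 (F(w, k) = w*(⅒) = w/10)
F(0, -3)*(O + K(13, 5)) = ((⅒)*0)*(-42 + 13) = 0*(-29) = 0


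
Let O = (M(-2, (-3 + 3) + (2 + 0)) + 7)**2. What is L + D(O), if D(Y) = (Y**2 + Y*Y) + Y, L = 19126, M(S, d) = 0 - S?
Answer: 32329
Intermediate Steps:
M(S, d) = -S
O = 81 (O = (-1*(-2) + 7)**2 = (2 + 7)**2 = 9**2 = 81)
D(Y) = Y + 2*Y**2 (D(Y) = (Y**2 + Y**2) + Y = 2*Y**2 + Y = Y + 2*Y**2)
L + D(O) = 19126 + 81*(1 + 2*81) = 19126 + 81*(1 + 162) = 19126 + 81*163 = 19126 + 13203 = 32329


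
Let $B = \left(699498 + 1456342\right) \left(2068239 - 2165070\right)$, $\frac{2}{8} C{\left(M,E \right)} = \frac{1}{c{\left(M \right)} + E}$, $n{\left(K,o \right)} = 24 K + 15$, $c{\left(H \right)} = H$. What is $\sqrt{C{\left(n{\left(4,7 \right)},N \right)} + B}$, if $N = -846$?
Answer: $\frac{2 i \sqrt{575373094254015}}{105} \approx 4.5689 \cdot 10^{5} i$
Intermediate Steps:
$n{\left(K,o \right)} = 15 + 24 K$
$C{\left(M,E \right)} = \frac{4}{E + M}$ ($C{\left(M,E \right)} = \frac{4}{M + E} = \frac{4}{E + M}$)
$B = -208752143040$ ($B = 2155840 \left(-96831\right) = -208752143040$)
$\sqrt{C{\left(n{\left(4,7 \right)},N \right)} + B} = \sqrt{\frac{4}{-846 + \left(15 + 24 \cdot 4\right)} - 208752143040} = \sqrt{\frac{4}{-846 + \left(15 + 96\right)} - 208752143040} = \sqrt{\frac{4}{-846 + 111} - 208752143040} = \sqrt{\frac{4}{-735} - 208752143040} = \sqrt{4 \left(- \frac{1}{735}\right) - 208752143040} = \sqrt{- \frac{4}{735} - 208752143040} = \sqrt{- \frac{153432825134404}{735}} = \frac{2 i \sqrt{575373094254015}}{105}$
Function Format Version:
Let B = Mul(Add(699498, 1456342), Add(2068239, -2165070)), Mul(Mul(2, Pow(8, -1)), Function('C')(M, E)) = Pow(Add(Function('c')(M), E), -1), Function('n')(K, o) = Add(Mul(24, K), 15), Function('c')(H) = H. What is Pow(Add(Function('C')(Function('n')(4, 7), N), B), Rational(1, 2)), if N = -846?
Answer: Mul(Rational(2, 105), I, Pow(575373094254015, Rational(1, 2))) ≈ Mul(4.5689e+5, I)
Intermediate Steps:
Function('n')(K, o) = Add(15, Mul(24, K))
Function('C')(M, E) = Mul(4, Pow(Add(E, M), -1)) (Function('C')(M, E) = Mul(4, Pow(Add(M, E), -1)) = Mul(4, Pow(Add(E, M), -1)))
B = -208752143040 (B = Mul(2155840, -96831) = -208752143040)
Pow(Add(Function('C')(Function('n')(4, 7), N), B), Rational(1, 2)) = Pow(Add(Mul(4, Pow(Add(-846, Add(15, Mul(24, 4))), -1)), -208752143040), Rational(1, 2)) = Pow(Add(Mul(4, Pow(Add(-846, Add(15, 96)), -1)), -208752143040), Rational(1, 2)) = Pow(Add(Mul(4, Pow(Add(-846, 111), -1)), -208752143040), Rational(1, 2)) = Pow(Add(Mul(4, Pow(-735, -1)), -208752143040), Rational(1, 2)) = Pow(Add(Mul(4, Rational(-1, 735)), -208752143040), Rational(1, 2)) = Pow(Add(Rational(-4, 735), -208752143040), Rational(1, 2)) = Pow(Rational(-153432825134404, 735), Rational(1, 2)) = Mul(Rational(2, 105), I, Pow(575373094254015, Rational(1, 2)))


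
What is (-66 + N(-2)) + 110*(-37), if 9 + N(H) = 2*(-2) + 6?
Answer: -4143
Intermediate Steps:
N(H) = -7 (N(H) = -9 + (2*(-2) + 6) = -9 + (-4 + 6) = -9 + 2 = -7)
(-66 + N(-2)) + 110*(-37) = (-66 - 7) + 110*(-37) = -73 - 4070 = -4143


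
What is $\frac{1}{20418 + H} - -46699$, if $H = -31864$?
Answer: $\frac{534516753}{11446} \approx 46699.0$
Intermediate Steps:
$\frac{1}{20418 + H} - -46699 = \frac{1}{20418 - 31864} - -46699 = \frac{1}{-11446} + 46699 = - \frac{1}{11446} + 46699 = \frac{534516753}{11446}$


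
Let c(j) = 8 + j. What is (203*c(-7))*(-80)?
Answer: -16240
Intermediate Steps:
(203*c(-7))*(-80) = (203*(8 - 7))*(-80) = (203*1)*(-80) = 203*(-80) = -16240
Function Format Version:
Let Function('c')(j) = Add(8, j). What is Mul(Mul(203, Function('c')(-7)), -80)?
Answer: -16240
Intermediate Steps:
Mul(Mul(203, Function('c')(-7)), -80) = Mul(Mul(203, Add(8, -7)), -80) = Mul(Mul(203, 1), -80) = Mul(203, -80) = -16240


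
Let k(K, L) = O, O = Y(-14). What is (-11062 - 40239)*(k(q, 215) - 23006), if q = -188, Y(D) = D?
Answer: 1180949020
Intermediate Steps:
O = -14
k(K, L) = -14
(-11062 - 40239)*(k(q, 215) - 23006) = (-11062 - 40239)*(-14 - 23006) = -51301*(-23020) = 1180949020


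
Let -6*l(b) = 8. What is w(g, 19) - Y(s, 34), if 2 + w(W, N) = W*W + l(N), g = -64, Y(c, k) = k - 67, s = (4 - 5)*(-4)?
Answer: 12377/3 ≈ 4125.7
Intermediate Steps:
s = 4 (s = -1*(-4) = 4)
l(b) = -4/3 (l(b) = -1/6*8 = -4/3)
Y(c, k) = -67 + k
w(W, N) = -10/3 + W**2 (w(W, N) = -2 + (W*W - 4/3) = -2 + (W**2 - 4/3) = -2 + (-4/3 + W**2) = -10/3 + W**2)
w(g, 19) - Y(s, 34) = (-10/3 + (-64)**2) - (-67 + 34) = (-10/3 + 4096) - 1*(-33) = 12278/3 + 33 = 12377/3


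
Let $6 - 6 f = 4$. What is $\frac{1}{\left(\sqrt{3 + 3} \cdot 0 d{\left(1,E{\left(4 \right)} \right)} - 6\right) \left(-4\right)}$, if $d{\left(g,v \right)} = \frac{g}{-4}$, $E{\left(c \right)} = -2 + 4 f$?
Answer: $\frac{1}{24} \approx 0.041667$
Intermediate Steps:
$f = \frac{1}{3}$ ($f = 1 - \frac{2}{3} = \frac{1}{3} \approx 0.33333$)
$E{\left(c \right)} = - \frac{2}{3}$ ($E{\left(c \right)} = -2 + 4 \cdot \frac{1}{3} = -2 + \frac{4}{3} = - \frac{2}{3}$)
$d{\left(g,v \right)} = - \frac{g}{4}$ ($d{\left(g,v \right)} = g \left(- \frac{1}{4}\right) = - \frac{g}{4}$)
$\frac{1}{\left(\sqrt{3 + 3} \cdot 0 d{\left(1,E{\left(4 \right)} \right)} - 6\right) \left(-4\right)} = \frac{1}{\left(\sqrt{3 + 3} \cdot 0 \left(\left(- \frac{1}{4}\right) 1\right) - 6\right) \left(-4\right)} = \frac{1}{\left(\sqrt{6} \cdot 0 \left(- \frac{1}{4}\right) - 6\right) \left(-4\right)} = \frac{1}{\left(0 \left(- \frac{1}{4}\right) - 6\right) \left(-4\right)} = \frac{1}{\left(0 - 6\right) \left(-4\right)} = \frac{1}{\left(-6\right) \left(-4\right)} = \frac{1}{24}$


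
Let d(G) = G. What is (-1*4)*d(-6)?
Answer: 24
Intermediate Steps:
(-1*4)*d(-6) = -1*4*(-6) = -4*(-6) = 24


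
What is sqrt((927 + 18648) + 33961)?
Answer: 4*sqrt(3346) ≈ 231.38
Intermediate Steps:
sqrt((927 + 18648) + 33961) = sqrt(19575 + 33961) = sqrt(53536) = 4*sqrt(3346)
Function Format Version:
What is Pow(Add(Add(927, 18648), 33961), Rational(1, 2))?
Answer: Mul(4, Pow(3346, Rational(1, 2))) ≈ 231.38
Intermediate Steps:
Pow(Add(Add(927, 18648), 33961), Rational(1, 2)) = Pow(Add(19575, 33961), Rational(1, 2)) = Pow(53536, Rational(1, 2)) = Mul(4, Pow(3346, Rational(1, 2)))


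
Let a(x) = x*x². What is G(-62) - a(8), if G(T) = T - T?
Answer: -512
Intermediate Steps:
a(x) = x³
G(T) = 0
G(-62) - a(8) = 0 - 1*8³ = 0 - 1*512 = 0 - 512 = -512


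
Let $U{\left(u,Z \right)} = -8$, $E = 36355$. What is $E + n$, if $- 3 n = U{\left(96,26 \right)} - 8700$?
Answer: $\frac{117773}{3} \approx 39258.0$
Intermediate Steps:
$n = \frac{8708}{3}$ ($n = - \frac{-8 - 8700}{3} = \left(- \frac{1}{3}\right) \left(-8708\right) = \frac{8708}{3} \approx 2902.7$)
$E + n = 36355 + \frac{8708}{3} = \frac{117773}{3}$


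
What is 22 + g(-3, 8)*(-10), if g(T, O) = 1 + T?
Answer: 42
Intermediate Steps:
22 + g(-3, 8)*(-10) = 22 + (1 - 3)*(-10) = 22 - 2*(-10) = 22 + 20 = 42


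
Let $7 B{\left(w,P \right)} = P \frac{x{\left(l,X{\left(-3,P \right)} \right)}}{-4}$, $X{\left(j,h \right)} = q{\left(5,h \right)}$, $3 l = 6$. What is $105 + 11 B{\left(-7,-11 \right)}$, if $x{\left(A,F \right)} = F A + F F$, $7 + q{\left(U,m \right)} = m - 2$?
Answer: $\frac{11625}{7} \approx 1660.7$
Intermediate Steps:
$l = 2$ ($l = \frac{1}{3} \cdot 6 = 2$)
$q{\left(U,m \right)} = -9 + m$ ($q{\left(U,m \right)} = -7 + \left(m - 2\right) = -7 + \left(-2 + m\right) = -9 + m$)
$X{\left(j,h \right)} = -9 + h$
$x{\left(A,F \right)} = F^{2} + A F$ ($x{\left(A,F \right)} = A F + F^{2} = F^{2} + A F$)
$B{\left(w,P \right)} = - \frac{P \left(-9 + P\right) \left(-7 + P\right)}{28}$ ($B{\left(w,P \right)} = \frac{P \frac{\left(-9 + P\right) \left(2 + \left(-9 + P\right)\right)}{-4}}{7} = \frac{P \left(-9 + P\right) \left(-7 + P\right) \left(- \frac{1}{4}\right)}{7} = \frac{P \left(- \frac{\left(-9 + P\right) \left(-7 + P\right)}{4}\right)}{7} = \frac{\left(- \frac{1}{4}\right) P \left(-9 + P\right) \left(-7 + P\right)}{7} = - \frac{P \left(-9 + P\right) \left(-7 + P\right)}{28}$)
$105 + 11 B{\left(-7,-11 \right)} = 105 + 11 \left(\left(- \frac{1}{28}\right) \left(-11\right) \left(-9 - 11\right) \left(-7 - 11\right)\right) = 105 + 11 \left(\left(- \frac{1}{28}\right) \left(-11\right) \left(-20\right) \left(-18\right)\right) = 105 + 11 \cdot \frac{990}{7} = 105 + \frac{10890}{7} = \frac{11625}{7}$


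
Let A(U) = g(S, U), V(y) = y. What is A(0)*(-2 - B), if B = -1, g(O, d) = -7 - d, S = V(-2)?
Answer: 7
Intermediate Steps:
S = -2
A(U) = -7 - U
A(0)*(-2 - B) = (-7 - 1*0)*(-2 - 1*(-1)) = (-7 + 0)*(-2 + 1) = -7*(-1) = 7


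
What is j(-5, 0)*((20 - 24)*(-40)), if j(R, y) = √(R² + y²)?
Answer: 800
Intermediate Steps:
j(-5, 0)*((20 - 24)*(-40)) = √((-5)² + 0²)*((20 - 24)*(-40)) = √(25 + 0)*(-4*(-40)) = √25*160 = 5*160 = 800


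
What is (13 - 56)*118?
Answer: -5074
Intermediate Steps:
(13 - 56)*118 = -43*118 = -5074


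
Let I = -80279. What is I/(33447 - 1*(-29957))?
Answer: -80279/63404 ≈ -1.2661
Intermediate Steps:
I/(33447 - 1*(-29957)) = -80279/(33447 - 1*(-29957)) = -80279/(33447 + 29957) = -80279/63404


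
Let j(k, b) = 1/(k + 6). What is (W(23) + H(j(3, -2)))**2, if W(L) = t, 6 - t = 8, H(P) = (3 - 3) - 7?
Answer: 81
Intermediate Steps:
j(k, b) = 1/(6 + k)
H(P) = -7 (H(P) = 0 - 7 = -7)
t = -2 (t = 6 - 1*8 = 6 - 8 = -2)
W(L) = -2
(W(23) + H(j(3, -2)))**2 = (-2 - 7)**2 = (-9)**2 = 81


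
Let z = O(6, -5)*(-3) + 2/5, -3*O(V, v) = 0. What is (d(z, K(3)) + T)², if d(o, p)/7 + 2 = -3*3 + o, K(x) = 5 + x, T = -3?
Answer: 148996/25 ≈ 5959.8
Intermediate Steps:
O(V, v) = 0 (O(V, v) = -⅓*0 = 0)
z = ⅖ (z = 0*(-3) + 2/5 = 0 + 2*(⅕) = 0 + ⅖ = ⅖ ≈ 0.40000)
d(o, p) = -77 + 7*o (d(o, p) = -14 + 7*(-3*3 + o) = -14 + 7*(-9 + o) = -14 + (-63 + 7*o) = -77 + 7*o)
(d(z, K(3)) + T)² = ((-77 + 7*(⅖)) - 3)² = ((-77 + 14/5) - 3)² = (-371/5 - 3)² = (-386/5)² = 148996/25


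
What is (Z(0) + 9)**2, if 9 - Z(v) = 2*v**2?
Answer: 324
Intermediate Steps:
Z(v) = 9 - 2*v**2
(Z(0) + 9)**2 = ((9 - 2*0**2) + 9)**2 = ((9 - 2*0) + 9)**2 = ((9 + 0) + 9)**2 = (9 + 9)**2 = 18**2 = 324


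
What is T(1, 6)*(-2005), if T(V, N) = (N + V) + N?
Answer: -26065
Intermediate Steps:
T(V, N) = V + 2*N
T(1, 6)*(-2005) = (1 + 2*6)*(-2005) = (1 + 12)*(-2005) = 13*(-2005) = -26065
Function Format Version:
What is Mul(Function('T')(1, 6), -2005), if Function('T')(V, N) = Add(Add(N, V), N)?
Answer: -26065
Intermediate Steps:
Function('T')(V, N) = Add(V, Mul(2, N))
Mul(Function('T')(1, 6), -2005) = Mul(Add(1, Mul(2, 6)), -2005) = Mul(Add(1, 12), -2005) = Mul(13, -2005) = -26065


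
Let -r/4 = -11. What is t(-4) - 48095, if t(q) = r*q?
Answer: -48271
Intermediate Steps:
r = 44 (r = -4*(-11) = 44)
t(q) = 44*q
t(-4) - 48095 = 44*(-4) - 48095 = -176 - 48095 = -48271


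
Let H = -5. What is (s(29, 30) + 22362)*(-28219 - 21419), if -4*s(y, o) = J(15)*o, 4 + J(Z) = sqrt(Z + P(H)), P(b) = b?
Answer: -1111494096 + 372285*sqrt(10) ≈ -1.1103e+9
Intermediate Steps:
J(Z) = -4 + sqrt(-5 + Z) (J(Z) = -4 + sqrt(Z - 5) = -4 + sqrt(-5 + Z))
s(y, o) = -o*(-4 + sqrt(10))/4 (s(y, o) = -(-4 + sqrt(-5 + 15))*o/4 = -(-4 + sqrt(10))*o/4 = -o*(-4 + sqrt(10))/4)
(s(29, 30) + 22362)*(-28219 - 21419) = ((1/4)*30*(4 - sqrt(10)) + 22362)*(-28219 - 21419) = ((30 - 15*sqrt(10)/2) + 22362)*(-49638) = (22392 - 15*sqrt(10)/2)*(-49638) = -1111494096 + 372285*sqrt(10)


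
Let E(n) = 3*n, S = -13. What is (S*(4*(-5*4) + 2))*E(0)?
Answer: 0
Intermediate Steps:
(S*(4*(-5*4) + 2))*E(0) = (-13*(4*(-5*4) + 2))*(3*0) = -13*(4*(-20) + 2)*0 = -13*(-80 + 2)*0 = -13*(-78)*0 = 1014*0 = 0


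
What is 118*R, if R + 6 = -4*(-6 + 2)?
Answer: 1180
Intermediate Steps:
R = 10 (R = -6 - 4*(-6 + 2) = -6 - 4*(-4) = -6 + 16 = 10)
118*R = 118*10 = 1180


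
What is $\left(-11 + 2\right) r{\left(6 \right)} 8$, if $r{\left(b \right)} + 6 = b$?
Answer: $0$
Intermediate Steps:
$r{\left(b \right)} = -6 + b$
$\left(-11 + 2\right) r{\left(6 \right)} 8 = \left(-11 + 2\right) \left(-6 + 6\right) 8 = - 9 \cdot 0 \cdot 8 = \left(-9\right) 0 = 0$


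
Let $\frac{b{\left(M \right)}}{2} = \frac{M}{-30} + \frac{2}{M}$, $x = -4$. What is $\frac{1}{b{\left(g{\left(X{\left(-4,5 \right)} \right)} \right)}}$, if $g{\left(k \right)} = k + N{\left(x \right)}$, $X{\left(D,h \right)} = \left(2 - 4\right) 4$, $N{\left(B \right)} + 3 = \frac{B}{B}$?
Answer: $\frac{15}{4} \approx 3.75$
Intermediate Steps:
$N{\left(B \right)} = -2$ ($N{\left(B \right)} = -3 + \frac{B}{B} = -3 + 1 = -2$)
$X{\left(D,h \right)} = -8$ ($X{\left(D,h \right)} = \left(-2\right) 4 = -8$)
$g{\left(k \right)} = -2 + k$ ($g{\left(k \right)} = k - 2 = -2 + k$)
$b{\left(M \right)} = \frac{4}{M} - \frac{M}{15}$ ($b{\left(M \right)} = 2 \left(\frac{M}{-30} + \frac{2}{M}\right) = 2 \left(M \left(- \frac{1}{30}\right) + \frac{2}{M}\right) = 2 \left(- \frac{M}{30} + \frac{2}{M}\right) = 2 \left(\frac{2}{M} - \frac{M}{30}\right) = \frac{4}{M} - \frac{M}{15}$)
$\frac{1}{b{\left(g{\left(X{\left(-4,5 \right)} \right)} \right)}} = \frac{1}{\frac{4}{-2 - 8} - \frac{-2 - 8}{15}} = \frac{1}{\frac{4}{-10} - - \frac{2}{3}} = \frac{1}{4 \left(- \frac{1}{10}\right) + \frac{2}{3}} = \frac{1}{- \frac{2}{5} + \frac{2}{3}} = \frac{1}{\frac{4}{15}} = \frac{15}{4}$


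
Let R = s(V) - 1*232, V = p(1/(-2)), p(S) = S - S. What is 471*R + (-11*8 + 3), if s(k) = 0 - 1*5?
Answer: -111712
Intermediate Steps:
p(S) = 0
V = 0
s(k) = -5 (s(k) = 0 - 5 = -5)
R = -237 (R = -5 - 1*232 = -5 - 232 = -237)
471*R + (-11*8 + 3) = 471*(-237) + (-11*8 + 3) = -111627 + (-88 + 3) = -111627 - 85 = -111712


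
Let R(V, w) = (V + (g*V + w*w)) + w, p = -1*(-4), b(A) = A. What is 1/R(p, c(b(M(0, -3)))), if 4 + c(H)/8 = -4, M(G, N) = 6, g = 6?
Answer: 1/4060 ≈ 0.00024631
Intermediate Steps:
p = 4
c(H) = -64 (c(H) = -32 + 8*(-4) = -32 - 32 = -64)
R(V, w) = w + w² + 7*V (R(V, w) = (V + (6*V + w*w)) + w = (V + (6*V + w²)) + w = (V + (w² + 6*V)) + w = (w² + 7*V) + w = w + w² + 7*V)
1/R(p, c(b(M(0, -3)))) = 1/(-64 + (-64)² + 7*4) = 1/(-64 + 4096 + 28) = 1/4060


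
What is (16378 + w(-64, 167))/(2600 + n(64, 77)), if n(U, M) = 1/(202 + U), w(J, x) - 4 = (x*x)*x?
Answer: 1243242770/691601 ≈ 1797.6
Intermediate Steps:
w(J, x) = 4 + x³ (w(J, x) = 4 + (x*x)*x = 4 + x²*x = 4 + x³)
(16378 + w(-64, 167))/(2600 + n(64, 77)) = (16378 + (4 + 167³))/(2600 + 1/(202 + 64)) = (16378 + (4 + 4657463))/(2600 + 1/266) = (16378 + 4657467)/(2600 + 1/266) = 4673845/(691601/266) = 4673845*(266/691601) = 1243242770/691601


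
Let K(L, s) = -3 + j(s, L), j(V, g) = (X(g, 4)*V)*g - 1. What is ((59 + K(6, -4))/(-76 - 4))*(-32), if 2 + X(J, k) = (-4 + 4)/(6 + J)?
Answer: 206/5 ≈ 41.200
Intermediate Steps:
X(J, k) = -2 (X(J, k) = -2 + (-4 + 4)/(6 + J) = -2 + 0/(6 + J) = -2 + 0 = -2)
j(V, g) = -1 - 2*V*g (j(V, g) = (-2*V)*g - 1 = -2*V*g - 1 = -1 - 2*V*g)
K(L, s) = -4 - 2*L*s (K(L, s) = -3 + (-1 - 2*s*L) = -3 + (-1 - 2*L*s) = -4 - 2*L*s)
((59 + K(6, -4))/(-76 - 4))*(-32) = ((59 + (-4 - 2*6*(-4)))/(-76 - 4))*(-32) = ((59 + (-4 + 48))/(-80))*(-32) = ((59 + 44)*(-1/80))*(-32) = (103*(-1/80))*(-32) = -103/80*(-32) = 206/5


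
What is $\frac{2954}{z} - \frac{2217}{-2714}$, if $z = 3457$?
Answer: $\frac{15681325}{9382298} \approx 1.6714$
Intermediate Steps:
$\frac{2954}{z} - \frac{2217}{-2714} = \frac{2954}{3457} - \frac{2217}{-2714} = 2954 \cdot \frac{1}{3457} - - \frac{2217}{2714} = \frac{2954}{3457} + \frac{2217}{2714} = \frac{15681325}{9382298}$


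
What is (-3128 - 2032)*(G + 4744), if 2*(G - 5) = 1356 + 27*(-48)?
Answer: -24659640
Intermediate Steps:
G = 35 (G = 5 + (1356 + 27*(-48))/2 = 5 + (1356 - 1296)/2 = 5 + (½)*60 = 5 + 30 = 35)
(-3128 - 2032)*(G + 4744) = (-3128 - 2032)*(35 + 4744) = -5160*4779 = -24659640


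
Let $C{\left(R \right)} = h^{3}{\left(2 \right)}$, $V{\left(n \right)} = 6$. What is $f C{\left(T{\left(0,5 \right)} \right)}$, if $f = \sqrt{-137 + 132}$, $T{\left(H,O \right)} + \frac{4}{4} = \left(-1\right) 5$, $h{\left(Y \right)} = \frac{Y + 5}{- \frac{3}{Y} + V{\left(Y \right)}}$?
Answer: $\frac{2744 i \sqrt{5}}{729} \approx 8.4167 i$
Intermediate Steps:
$h{\left(Y \right)} = \frac{5 + Y}{6 - \frac{3}{Y}}$ ($h{\left(Y \right)} = \frac{Y + 5}{- \frac{3}{Y} + 6} = \frac{5 + Y}{6 - \frac{3}{Y}}$)
$T{\left(H,O \right)} = -6$ ($T{\left(H,O \right)} = -1 - 5 = -6$)
$C{\left(R \right)} = \frac{2744}{729}$ ($C{\left(R \right)} = \left(\frac{1}{3} \cdot 2 \frac{1}{-1 + 2 \cdot 2} \left(5 + 2\right)\right)^{3} = \left(\frac{1}{3} \cdot 2 \frac{1}{-1 + 4} \cdot 7\right)^{3} = \left(\frac{1}{3} \cdot 2 \cdot \frac{1}{3} \cdot 7\right)^{3} = \left(\frac{14}{9}\right)^{3} = \frac{2744}{729}$)
$f = i \sqrt{5}$ ($f = \sqrt{-5} = i \sqrt{5} \approx 2.2361 i$)
$f C{\left(T{\left(0,5 \right)} \right)} = i \sqrt{5} \cdot \frac{2744}{729} = \frac{2744 i \sqrt{5}}{729}$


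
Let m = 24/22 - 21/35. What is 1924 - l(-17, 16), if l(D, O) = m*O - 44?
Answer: 107808/55 ≈ 1960.1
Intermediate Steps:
m = 27/55 (m = 24*(1/22) - 21*1/35 = 12/11 - ⅗ = 27/55 ≈ 0.49091)
l(D, O) = -44 + 27*O/55 (l(D, O) = 27*O/55 - 44 = -44 + 27*O/55)
1924 - l(-17, 16) = 1924 - (-44 + (27/55)*16) = 1924 - (-44 + 432/55) = 1924 - 1*(-1988/55) = 1924 + 1988/55 = 107808/55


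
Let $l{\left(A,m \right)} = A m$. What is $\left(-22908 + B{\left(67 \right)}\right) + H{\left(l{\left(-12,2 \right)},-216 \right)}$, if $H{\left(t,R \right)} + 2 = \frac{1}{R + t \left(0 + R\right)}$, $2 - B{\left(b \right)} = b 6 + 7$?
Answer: $- \frac{115838855}{4968} \approx -23317.0$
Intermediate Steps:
$B{\left(b \right)} = -5 - 6 b$ ($B{\left(b \right)} = 2 - \left(b 6 + 7\right) = 2 - \left(6 b + 7\right) = 2 - \left(7 + 6 b\right) = -5 - 6 b$)
$H{\left(t,R \right)} = -2 + \frac{1}{R + R t}$ ($H{\left(t,R \right)} = -2 + \frac{1}{R + t \left(0 + R\right)} = -2 + \frac{1}{R + t R} = -2 + \frac{1}{R + R t}$)
$\left(-22908 + B{\left(67 \right)}\right) + H{\left(l{\left(-12,2 \right)},-216 \right)} = \left(-22908 - 407\right) + \frac{1 - -432 - - 432 \left(\left(-12\right) 2\right)}{\left(-216\right) \left(1 - 24\right)} = \left(-22908 - 407\right) - \frac{1 + 432 - \left(-432\right) \left(-24\right)}{216 \left(1 - 24\right)} = \left(-22908 - 407\right) - \frac{1 + 432 - 10368}{216 \left(-23\right)} = -23315 - \left(- \frac{1}{4968}\right) \left(-9935\right) = -23315 - \frac{9935}{4968} = - \frac{115838855}{4968}$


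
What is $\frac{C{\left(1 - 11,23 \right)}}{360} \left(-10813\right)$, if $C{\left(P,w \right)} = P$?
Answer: $\frac{10813}{36} \approx 300.36$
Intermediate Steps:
$\frac{C{\left(1 - 11,23 \right)}}{360} \left(-10813\right) = \frac{1 - 11}{360} \left(-10813\right) = \left(1 - 11\right) \frac{1}{360} \left(-10813\right) = \left(-10\right) \frac{1}{360} \left(-10813\right) = \left(- \frac{1}{36}\right) \left(-10813\right) = \frac{10813}{36}$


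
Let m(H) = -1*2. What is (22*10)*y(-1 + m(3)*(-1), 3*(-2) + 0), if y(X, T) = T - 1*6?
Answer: -2640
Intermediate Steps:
m(H) = -2
y(X, T) = -6 + T (y(X, T) = T - 6 = -6 + T)
(22*10)*y(-1 + m(3)*(-1), 3*(-2) + 0) = (22*10)*(-6 + (3*(-2) + 0)) = 220*(-6 + (-6 + 0)) = 220*(-6 - 6) = 220*(-12) = -2640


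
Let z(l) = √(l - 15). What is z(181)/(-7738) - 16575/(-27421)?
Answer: 975/1613 - √166/7738 ≈ 0.60280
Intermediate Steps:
z(l) = √(-15 + l)
z(181)/(-7738) - 16575/(-27421) = √(-15 + 181)/(-7738) - 16575/(-27421) = √166*(-1/7738) - 16575*(-1/27421) = -√166/7738 + 975/1613 = 975/1613 - √166/7738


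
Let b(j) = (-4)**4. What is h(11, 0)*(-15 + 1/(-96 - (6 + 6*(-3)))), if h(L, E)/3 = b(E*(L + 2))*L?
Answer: -887744/7 ≈ -1.2682e+5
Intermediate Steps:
b(j) = 256
h(L, E) = 768*L (h(L, E) = 3*(256*L) = 768*L)
h(11, 0)*(-15 + 1/(-96 - (6 + 6*(-3)))) = (768*11)*(-15 + 1/(-96 - (6 + 6*(-3)))) = 8448*(-15 + 1/(-96 - (6 - 18))) = 8448*(-15 + 1/(-96 - 1*(-12))) = 8448*(-15 + 1/(-96 + 12)) = 8448*(-15 + 1/(-84)) = 8448*(-15 - 1/84) = 8448*(-1261/84) = -887744/7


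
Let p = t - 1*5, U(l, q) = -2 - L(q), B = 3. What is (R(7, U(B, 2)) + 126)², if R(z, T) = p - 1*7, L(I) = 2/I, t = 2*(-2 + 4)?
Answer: 13924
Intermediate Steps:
t = 4 (t = 2*2 = 4)
U(l, q) = -2 - 2/q
p = -1 (p = 4 - 1*5 = 4 - 5 = -1)
R(z, T) = -8 (R(z, T) = -1 - 1*7 = -1 - 7 = -8)
(R(7, U(B, 2)) + 126)² = (-8 + 126)² = 118² = 13924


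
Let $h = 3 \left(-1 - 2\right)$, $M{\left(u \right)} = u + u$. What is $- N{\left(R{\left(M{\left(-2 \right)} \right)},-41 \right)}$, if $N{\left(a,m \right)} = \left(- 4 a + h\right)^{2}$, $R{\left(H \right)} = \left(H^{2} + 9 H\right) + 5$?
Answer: $-2601$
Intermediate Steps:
$M{\left(u \right)} = 2 u$
$h = -9$ ($h = 3 \left(-3\right) = -9$)
$R{\left(H \right)} = 5 + H^{2} + 9 H$
$N{\left(a,m \right)} = \left(-9 - 4 a\right)^{2}$ ($N{\left(a,m \right)} = \left(- 4 a - 9\right)^{2} = \left(-9 - 4 a\right)^{2}$)
$- N{\left(R{\left(M{\left(-2 \right)} \right)},-41 \right)} = - \left(9 + 4 \left(5 + \left(2 \left(-2\right)\right)^{2} + 9 \cdot 2 \left(-2\right)\right)\right)^{2} = - \left(9 + 4 \left(5 + \left(-4\right)^{2} + 9 \left(-4\right)\right)\right)^{2} = - \left(9 + 4 \left(5 + 16 - 36\right)\right)^{2} = - \left(9 + 4 \left(-15\right)\right)^{2} = - \left(9 - 60\right)^{2} = - \left(-51\right)^{2} = \left(-1\right) 2601 = -2601$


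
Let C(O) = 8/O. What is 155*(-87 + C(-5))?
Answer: -13733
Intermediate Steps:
155*(-87 + C(-5)) = 155*(-87 + 8/(-5)) = 155*(-87 + 8*(-⅕)) = 155*(-87 - 8/5) = 155*(-443/5) = -13733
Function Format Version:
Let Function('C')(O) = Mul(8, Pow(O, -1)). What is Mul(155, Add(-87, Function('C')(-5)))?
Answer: -13733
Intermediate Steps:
Mul(155, Add(-87, Function('C')(-5))) = Mul(155, Add(-87, Mul(8, Pow(-5, -1)))) = Mul(155, Add(-87, Mul(8, Rational(-1, 5)))) = Mul(155, Add(-87, Rational(-8, 5))) = Mul(155, Rational(-443, 5)) = -13733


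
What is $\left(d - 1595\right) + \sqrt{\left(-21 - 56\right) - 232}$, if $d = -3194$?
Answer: $-4789 + i \sqrt{309} \approx -4789.0 + 17.578 i$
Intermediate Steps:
$\left(d - 1595\right) + \sqrt{\left(-21 - 56\right) - 232} = \left(-3194 - 1595\right) + \sqrt{\left(-21 - 56\right) - 232} = -4789 + \sqrt{\left(-21 - 56\right) - 232} = -4789 + \sqrt{-77 - 232} = -4789 + \sqrt{-309} = -4789 + i \sqrt{309}$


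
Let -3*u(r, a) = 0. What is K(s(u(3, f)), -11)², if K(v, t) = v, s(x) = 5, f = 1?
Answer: 25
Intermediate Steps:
u(r, a) = 0 (u(r, a) = -⅓*0 = 0)
K(s(u(3, f)), -11)² = 5² = 25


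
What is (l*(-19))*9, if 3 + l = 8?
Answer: -855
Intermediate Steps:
l = 5 (l = -3 + 8 = 5)
(l*(-19))*9 = (5*(-19))*9 = -95*9 = -855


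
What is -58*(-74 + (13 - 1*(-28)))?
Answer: 1914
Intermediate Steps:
-58*(-74 + (13 - 1*(-28))) = -58*(-74 + (13 + 28)) = -58*(-74 + 41) = -58*(-33) = 1914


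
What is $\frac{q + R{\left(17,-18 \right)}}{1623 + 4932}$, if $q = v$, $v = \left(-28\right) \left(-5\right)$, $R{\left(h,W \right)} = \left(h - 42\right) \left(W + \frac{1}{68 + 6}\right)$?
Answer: $\frac{2909}{32338} \approx 0.089956$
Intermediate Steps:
$R{\left(h,W \right)} = \left(-42 + h\right) \left(\frac{1}{74} + W\right)$ ($R{\left(h,W \right)} = \left(-42 + h\right) \left(W + \frac{1}{74}\right) = \left(-42 + h\right) \left(\frac{1}{74} + W\right)$)
$v = 140$
$q = 140$
$\frac{q + R{\left(17,-18 \right)}}{1623 + 4932} = \frac{140 - - \frac{33275}{74}}{1623 + 4932} = \frac{140 + \left(- \frac{21}{37} + 756 + \frac{17}{74} - 306\right)}{6555} = \left(140 + \frac{33275}{74}\right) \frac{1}{6555} = \frac{43635}{74} \cdot \frac{1}{6555} = \frac{2909}{32338}$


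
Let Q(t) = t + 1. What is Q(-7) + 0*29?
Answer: -6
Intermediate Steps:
Q(t) = 1 + t
Q(-7) + 0*29 = (1 - 7) + 0*29 = -6 + 0 = -6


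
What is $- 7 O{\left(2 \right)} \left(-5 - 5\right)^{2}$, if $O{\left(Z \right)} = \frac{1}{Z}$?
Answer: $-350$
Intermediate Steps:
$- 7 O{\left(2 \right)} \left(-5 - 5\right)^{2} = - \frac{7}{2} \left(-5 - 5\right)^{2} = \left(-7\right) \frac{1}{2} \left(-10\right)^{2} = \left(- \frac{7}{2}\right) 100 = -350$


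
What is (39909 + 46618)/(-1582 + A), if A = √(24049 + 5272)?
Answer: -136885714/2473403 - 86527*√29321/2473403 ≈ -61.333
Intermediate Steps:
A = √29321 ≈ 171.23
(39909 + 46618)/(-1582 + A) = (39909 + 46618)/(-1582 + √29321) = 86527/(-1582 + √29321)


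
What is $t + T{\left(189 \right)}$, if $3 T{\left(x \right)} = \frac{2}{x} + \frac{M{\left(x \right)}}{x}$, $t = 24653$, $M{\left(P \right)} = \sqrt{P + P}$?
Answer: $\frac{13978253}{567} + \frac{\sqrt{42}}{189} \approx 24653.0$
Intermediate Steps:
$M{\left(P \right)} = \sqrt{2} \sqrt{P}$ ($M{\left(P \right)} = \sqrt{2 P} = \sqrt{2} \sqrt{P}$)
$T{\left(x \right)} = \frac{2}{3 x} + \frac{\sqrt{2}}{3 \sqrt{x}}$ ($T{\left(x \right)} = \frac{\frac{2}{x} + \frac{\sqrt{2} \sqrt{x}}{x}}{3} = \frac{\frac{2}{x} + \frac{\sqrt{2}}{\sqrt{x}}}{3} = \frac{2}{3 x} + \frac{\sqrt{2}}{3 \sqrt{x}}$)
$t + T{\left(189 \right)} = 24653 + \frac{2 + \sqrt{2} \sqrt{189}}{3 \cdot 189} = 24653 + \frac{1}{3} \cdot \frac{1}{189} \left(2 + \sqrt{2} \cdot 3 \sqrt{21}\right) = 24653 + \frac{1}{3} \cdot \frac{1}{189} \left(2 + 3 \sqrt{42}\right) = 24653 + \left(\frac{2}{567} + \frac{\sqrt{42}}{189}\right) = \frac{13978253}{567} + \frac{\sqrt{42}}{189}$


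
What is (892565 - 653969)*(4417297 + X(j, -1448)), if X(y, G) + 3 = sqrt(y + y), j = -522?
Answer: 1053948679224 + 1431576*I*sqrt(29) ≈ 1.0539e+12 + 7.7093e+6*I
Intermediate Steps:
X(y, G) = -3 + sqrt(2)*sqrt(y) (X(y, G) = -3 + sqrt(y + y) = -3 + sqrt(2*y) = -3 + sqrt(2)*sqrt(y))
(892565 - 653969)*(4417297 + X(j, -1448)) = (892565 - 653969)*(4417297 + (-3 + sqrt(2)*sqrt(-522))) = 238596*(4417297 + (-3 + sqrt(2)*(3*I*sqrt(58)))) = 238596*(4417297 + (-3 + 6*I*sqrt(29))) = 238596*(4417294 + 6*I*sqrt(29)) = 1053948679224 + 1431576*I*sqrt(29)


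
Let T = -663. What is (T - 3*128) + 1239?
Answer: 192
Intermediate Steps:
(T - 3*128) + 1239 = (-663 - 3*128) + 1239 = (-663 - 384) + 1239 = -1047 + 1239 = 192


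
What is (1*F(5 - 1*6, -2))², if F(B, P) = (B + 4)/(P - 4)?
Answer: ¼ ≈ 0.25000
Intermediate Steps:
F(B, P) = (4 + B)/(-4 + P)
(1*F(5 - 1*6, -2))² = (1*((4 + (5 - 1*6))/(-4 - 2)))² = (1*((4 + (5 - 6))/(-6)))² = (1*(-(4 - 1)/6))² = (1*(-⅙*3))² = (1*(-½))² = (-½)² = ¼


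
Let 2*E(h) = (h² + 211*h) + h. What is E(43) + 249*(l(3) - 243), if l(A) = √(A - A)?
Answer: -110049/2 ≈ -55025.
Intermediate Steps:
E(h) = h²/2 + 106*h (E(h) = ((h² + 211*h) + h)/2 = (h² + 212*h)/2 = h²/2 + 106*h)
l(A) = 0 (l(A) = √0 = 0)
E(43) + 249*(l(3) - 243) = (½)*43*(212 + 43) + 249*(0 - 243) = (½)*43*255 + 249*(-243) = 10965/2 - 60507 = -110049/2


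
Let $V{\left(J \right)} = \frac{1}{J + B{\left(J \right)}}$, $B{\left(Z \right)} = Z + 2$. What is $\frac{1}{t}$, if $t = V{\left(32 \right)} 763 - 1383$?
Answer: $- \frac{66}{90515} \approx -0.00072916$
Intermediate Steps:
$B{\left(Z \right)} = 2 + Z$
$V{\left(J \right)} = \frac{1}{2 + 2 J}$ ($V{\left(J \right)} = \frac{1}{J + \left(2 + J\right)} = \frac{1}{2 + 2 J}$)
$t = - \frac{90515}{66}$ ($t = \frac{1}{2 \left(1 + 32\right)} 763 - 1383 = \frac{1}{2 \cdot 33} \cdot 763 - 1383 = \frac{1}{2} \cdot \frac{1}{33} \cdot 763 - 1383 = \frac{1}{66} \cdot 763 - 1383 = \frac{763}{66} - 1383 = - \frac{90515}{66} \approx -1371.4$)
$\frac{1}{t} = \frac{1}{- \frac{90515}{66}} = - \frac{66}{90515}$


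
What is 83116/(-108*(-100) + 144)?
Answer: 20779/2736 ≈ 7.5947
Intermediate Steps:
83116/(-108*(-100) + 144) = 83116/(10800 + 144) = 83116/10944 = 83116*(1/10944) = 20779/2736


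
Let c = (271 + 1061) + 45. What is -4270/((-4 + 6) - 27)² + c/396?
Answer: -18451/5500 ≈ -3.3547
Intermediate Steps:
c = 1377 (c = 1332 + 45 = 1377)
-4270/((-4 + 6) - 27)² + c/396 = -4270/((-4 + 6) - 27)² + 1377/396 = -4270/(2 - 27)² + 1377*(1/396) = -4270/((-25)²) + 153/44 = -4270/625 + 153/44 = -4270*1/625 + 153/44 = -854/125 + 153/44 = -18451/5500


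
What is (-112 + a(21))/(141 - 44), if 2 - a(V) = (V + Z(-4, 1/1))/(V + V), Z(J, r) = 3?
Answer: -774/679 ≈ -1.1399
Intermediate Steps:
a(V) = 2 - (3 + V)/(2*V) (a(V) = 2 - (V + 3)/(V + V) = 2 - (3 + V)/(2*V))
(-112 + a(21))/(141 - 44) = (-112 + (3/2)*(-1 + 21)/21)/(141 - 44) = (-112 + (3/2)*(1/21)*20)/97 = (-112 + 10/7)*(1/97) = -774/7*1/97 = -774/679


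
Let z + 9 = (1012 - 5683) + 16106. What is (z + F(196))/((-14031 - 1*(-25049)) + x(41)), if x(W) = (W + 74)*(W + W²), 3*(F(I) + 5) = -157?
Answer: 17053/313572 ≈ 0.054383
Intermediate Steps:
F(I) = -172/3 (F(I) = -5 + (⅓)*(-157) = -5 - 157/3 = -172/3)
z = 11426 (z = -9 + ((1012 - 5683) + 16106) = -9 + (-4671 + 16106) = -9 + 11435 = 11426)
x(W) = (74 + W)*(W + W²)
(z + F(196))/((-14031 - 1*(-25049)) + x(41)) = (11426 - 172/3)/((-14031 - 1*(-25049)) + 41*(74 + 41² + 75*41)) = 34106/(3*((-14031 + 25049) + 41*(74 + 1681 + 3075))) = 34106/(3*(11018 + 41*4830)) = 34106/(3*(11018 + 198030)) = (34106/3)/209048 = (34106/3)*(1/209048) = 17053/313572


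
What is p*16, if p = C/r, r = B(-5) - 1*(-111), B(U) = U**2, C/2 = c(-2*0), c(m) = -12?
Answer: -48/17 ≈ -2.8235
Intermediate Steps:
C = -24 (C = 2*(-12) = -24)
r = 136 (r = (-5)**2 - 1*(-111) = 25 + 111 = 136)
p = -3/17 (p = -24/136 = -24*1/136 = -3/17 ≈ -0.17647)
p*16 = -3/17*16 = -48/17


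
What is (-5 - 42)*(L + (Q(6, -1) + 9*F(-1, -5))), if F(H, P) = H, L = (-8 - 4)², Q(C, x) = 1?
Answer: -6392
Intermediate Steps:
L = 144 (L = (-12)² = 144)
(-5 - 42)*(L + (Q(6, -1) + 9*F(-1, -5))) = (-5 - 42)*(144 + (1 + 9*(-1))) = -47*(144 + (1 - 9)) = -47*(144 - 8) = -47*136 = -6392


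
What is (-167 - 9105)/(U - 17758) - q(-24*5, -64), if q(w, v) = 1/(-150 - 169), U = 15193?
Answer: 155807/43065 ≈ 3.6180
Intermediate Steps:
q(w, v) = -1/319 (q(w, v) = 1/(-319) = -1/319)
(-167 - 9105)/(U - 17758) - q(-24*5, -64) = (-167 - 9105)/(15193 - 17758) - 1*(-1/319) = -9272/(-2565) + 1/319 = -9272*(-1/2565) + 1/319 = 488/135 + 1/319 = 155807/43065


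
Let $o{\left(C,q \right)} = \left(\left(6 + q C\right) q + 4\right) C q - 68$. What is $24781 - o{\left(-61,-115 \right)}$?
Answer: $5664013014$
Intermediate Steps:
$o{\left(C,q \right)} = -68 + C q \left(4 + q \left(6 + C q\right)\right)$ ($o{\left(C,q \right)} = \left(\left(6 + C q\right) q + 4\right) C q - 68 = \left(q \left(6 + C q\right) + 4\right) C q - 68 = \left(4 + q \left(6 + C q\right)\right) C q - 68 = C \left(4 + q \left(6 + C q\right)\right) q - 68 = C q \left(4 + q \left(6 + C q\right)\right) - 68 = -68 + C q \left(4 + q \left(6 + C q\right)\right)$)
$24781 - o{\left(-61,-115 \right)} = 24781 - \left(-68 + \left(-61\right)^{2} \left(-115\right)^{3} + 4 \left(-61\right) \left(-115\right) + 6 \left(-61\right) \left(-115\right)^{2}\right) = 24781 - \left(-68 + 3721 \left(-1520875\right) + 28060 + 6 \left(-61\right) 13225\right) = 24781 - \left(-68 - 5659175875 + 28060 - 4840350\right) = 24781 - -5663988233 = 24781 + 5663988233 = 5664013014$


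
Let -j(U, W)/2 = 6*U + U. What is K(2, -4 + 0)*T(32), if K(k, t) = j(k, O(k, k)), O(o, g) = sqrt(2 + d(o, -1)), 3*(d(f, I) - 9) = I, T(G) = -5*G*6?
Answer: 26880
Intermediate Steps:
T(G) = -30*G
d(f, I) = 9 + I/3
O(o, g) = 4*sqrt(6)/3 (O(o, g) = sqrt(2 + (9 + (1/3)*(-1))) = sqrt(2 + (9 - 1/3)) = sqrt(2 + 26/3) = sqrt(32/3) = 4*sqrt(6)/3)
j(U, W) = -14*U (j(U, W) = -2*(6*U + U) = -14*U)
K(k, t) = -14*k
K(2, -4 + 0)*T(32) = (-14*2)*(-30*32) = -28*(-960) = 26880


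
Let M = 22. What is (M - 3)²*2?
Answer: 722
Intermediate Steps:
(M - 3)²*2 = (22 - 3)²*2 = 19²*2 = 361*2 = 722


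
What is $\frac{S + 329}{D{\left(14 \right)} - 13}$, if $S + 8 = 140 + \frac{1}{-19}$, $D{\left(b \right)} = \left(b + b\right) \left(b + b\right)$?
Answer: $\frac{8758}{14649} \approx 0.59786$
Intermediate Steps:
$D{\left(b \right)} = 4 b^{2}$ ($D{\left(b \right)} = 2 b 2 b = 4 b^{2}$)
$S = \frac{2507}{19}$ ($S = -8 + \left(140 + \frac{1}{-19}\right) = -8 + \left(140 - \frac{1}{19}\right) = -8 + \frac{2659}{19} = \frac{2507}{19} \approx 131.95$)
$\frac{S + 329}{D{\left(14 \right)} - 13} = \frac{\frac{2507}{19} + 329}{4 \cdot 14^{2} - 13} = \frac{8758}{19 \left(4 \cdot 196 - 13\right)} = \frac{8758}{19 \left(784 - 13\right)} = \frac{8758}{19 \cdot 771} = \frac{8758}{19} \cdot \frac{1}{771} = \frac{8758}{14649}$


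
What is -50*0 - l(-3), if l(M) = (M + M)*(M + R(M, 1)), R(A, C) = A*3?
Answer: -72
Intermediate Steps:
R(A, C) = 3*A
l(M) = 8*M**2 (l(M) = (M + M)*(M + 3*M) = (2*M)*(4*M) = 8*M**2)
-50*0 - l(-3) = -50*0 - 8*(-3)**2 = 0 - 8*9 = 0 - 1*72 = 0 - 72 = -72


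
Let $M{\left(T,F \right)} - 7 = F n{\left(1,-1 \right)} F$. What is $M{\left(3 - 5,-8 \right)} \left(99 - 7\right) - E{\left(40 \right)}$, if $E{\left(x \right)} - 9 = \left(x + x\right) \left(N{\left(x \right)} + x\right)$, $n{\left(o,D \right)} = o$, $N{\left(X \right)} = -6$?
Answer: $3803$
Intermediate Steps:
$E{\left(x \right)} = 9 + 2 x \left(-6 + x\right)$ ($E{\left(x \right)} = 9 + \left(x + x\right) \left(-6 + x\right) = 9 + 2 x \left(-6 + x\right)$)
$M{\left(T,F \right)} = 7 + F^{2}$ ($M{\left(T,F \right)} = 7 + F 1 F = 7 + F F = 7 + F^{2}$)
$M{\left(3 - 5,-8 \right)} \left(99 - 7\right) - E{\left(40 \right)} = \left(7 + \left(-8\right)^{2}\right) \left(99 - 7\right) - \left(9 - 480 + 2 \cdot 40^{2}\right) = \left(7 + 64\right) 92 - \left(9 - 480 + 2 \cdot 1600\right) = 71 \cdot 92 - \left(9 - 480 + 3200\right) = 6532 - 2729 = 3803$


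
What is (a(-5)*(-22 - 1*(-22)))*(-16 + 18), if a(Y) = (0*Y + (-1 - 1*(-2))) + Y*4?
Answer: 0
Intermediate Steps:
a(Y) = 1 + 4*Y (a(Y) = (0 + (-1 + 2)) + 4*Y = (0 + 1) + 4*Y = 1 + 4*Y)
(a(-5)*(-22 - 1*(-22)))*(-16 + 18) = ((1 + 4*(-5))*(-22 - 1*(-22)))*(-16 + 18) = ((1 - 20)*(-22 + 22))*2 = -19*0*2 = 0*2 = 0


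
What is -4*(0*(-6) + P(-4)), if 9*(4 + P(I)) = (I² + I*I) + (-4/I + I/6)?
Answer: 44/27 ≈ 1.6296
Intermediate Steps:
P(I) = -4 - 4/(9*I) + I/54 + 2*I²/9 (P(I) = -4 + ((I² + I*I) + (-4/I + I/6))/9 = -4 + ((I² + I²) + (-4/I + I*(⅙)))/9 = -4 + (2*I² + (-4/I + I/6))/9 = -4 + (-4/I + 2*I² + I/6)/9 = -4 + (-4/(9*I) + I/54 + 2*I²/9) = -4 - 4/(9*I) + I/54 + 2*I²/9)
-4*(0*(-6) + P(-4)) = -4*(0*(-6) + (1/54)*(-24 - 4*(-216 - 4 + 12*(-4)²))/(-4)) = -4*(0 + (1/54)*(-¼)*(-24 - 4*(-216 - 4 + 12*16))) = -4*(0 + (1/54)*(-¼)*(-24 - 4*(-216 - 4 + 192))) = -4*(0 + (1/54)*(-¼)*(-24 - 4*(-28))) = -4*(0 + (1/54)*(-¼)*(-24 + 112)) = -4*(0 + (1/54)*(-¼)*88) = -4*(0 - 11/27) = -4*(-11/27) = 44/27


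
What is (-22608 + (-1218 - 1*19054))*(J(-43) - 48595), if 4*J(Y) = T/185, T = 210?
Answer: 77098432960/37 ≈ 2.0837e+9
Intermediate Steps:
J(Y) = 21/74 (J(Y) = (210/185)/4 = (210*(1/185))/4 = (¼)*(42/37) = 21/74)
(-22608 + (-1218 - 1*19054))*(J(-43) - 48595) = (-22608 + (-1218 - 1*19054))*(21/74 - 48595) = (-22608 + (-1218 - 19054))*(-3596009/74) = (-22608 - 20272)*(-3596009/74) = -42880*(-3596009/74) = 77098432960/37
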